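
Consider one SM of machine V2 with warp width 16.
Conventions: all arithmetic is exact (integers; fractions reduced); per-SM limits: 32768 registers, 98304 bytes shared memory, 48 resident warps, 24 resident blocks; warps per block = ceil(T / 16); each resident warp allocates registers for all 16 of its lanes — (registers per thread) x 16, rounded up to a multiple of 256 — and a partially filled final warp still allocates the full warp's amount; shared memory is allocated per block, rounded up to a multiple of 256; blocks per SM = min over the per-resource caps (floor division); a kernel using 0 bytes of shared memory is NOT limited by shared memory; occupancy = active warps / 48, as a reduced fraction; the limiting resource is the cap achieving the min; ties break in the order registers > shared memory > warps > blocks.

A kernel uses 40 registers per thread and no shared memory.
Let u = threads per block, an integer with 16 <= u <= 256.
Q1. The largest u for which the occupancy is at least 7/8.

Answer: u = 224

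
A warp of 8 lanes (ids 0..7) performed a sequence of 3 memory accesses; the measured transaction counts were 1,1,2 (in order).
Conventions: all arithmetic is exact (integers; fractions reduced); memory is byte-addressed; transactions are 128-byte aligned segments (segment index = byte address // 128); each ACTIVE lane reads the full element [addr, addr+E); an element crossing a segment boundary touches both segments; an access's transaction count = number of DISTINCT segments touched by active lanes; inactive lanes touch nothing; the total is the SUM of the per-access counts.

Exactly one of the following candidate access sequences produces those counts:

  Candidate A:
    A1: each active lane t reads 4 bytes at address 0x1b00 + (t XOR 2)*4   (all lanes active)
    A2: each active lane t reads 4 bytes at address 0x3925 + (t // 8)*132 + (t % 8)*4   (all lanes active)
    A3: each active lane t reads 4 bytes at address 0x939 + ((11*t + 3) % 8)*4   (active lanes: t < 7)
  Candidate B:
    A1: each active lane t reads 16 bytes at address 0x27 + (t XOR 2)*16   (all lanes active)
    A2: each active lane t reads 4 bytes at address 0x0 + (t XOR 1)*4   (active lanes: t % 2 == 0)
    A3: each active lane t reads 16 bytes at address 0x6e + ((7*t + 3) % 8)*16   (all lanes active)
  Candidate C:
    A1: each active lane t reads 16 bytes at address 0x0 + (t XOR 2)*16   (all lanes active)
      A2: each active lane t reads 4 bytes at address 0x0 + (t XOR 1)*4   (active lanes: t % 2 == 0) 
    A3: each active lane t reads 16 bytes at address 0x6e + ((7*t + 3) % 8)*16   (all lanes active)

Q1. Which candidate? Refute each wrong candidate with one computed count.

A: A3 gives 1 transaction, not 2
B: A1 gives 2 transactions, not 1
C: all counts match (1,1,2)

Answer: C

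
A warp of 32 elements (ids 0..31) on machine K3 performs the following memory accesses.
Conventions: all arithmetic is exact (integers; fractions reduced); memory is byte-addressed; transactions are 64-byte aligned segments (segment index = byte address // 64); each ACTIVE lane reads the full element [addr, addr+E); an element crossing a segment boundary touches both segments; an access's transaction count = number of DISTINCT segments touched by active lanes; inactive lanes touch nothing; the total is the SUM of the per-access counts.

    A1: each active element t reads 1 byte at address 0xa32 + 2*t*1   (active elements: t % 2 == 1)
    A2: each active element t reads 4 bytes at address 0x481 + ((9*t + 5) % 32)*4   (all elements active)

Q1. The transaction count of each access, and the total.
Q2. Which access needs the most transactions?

A1: 2 transactions
A2: 3 transactions

Answer: 2,3; total 5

Answer: A2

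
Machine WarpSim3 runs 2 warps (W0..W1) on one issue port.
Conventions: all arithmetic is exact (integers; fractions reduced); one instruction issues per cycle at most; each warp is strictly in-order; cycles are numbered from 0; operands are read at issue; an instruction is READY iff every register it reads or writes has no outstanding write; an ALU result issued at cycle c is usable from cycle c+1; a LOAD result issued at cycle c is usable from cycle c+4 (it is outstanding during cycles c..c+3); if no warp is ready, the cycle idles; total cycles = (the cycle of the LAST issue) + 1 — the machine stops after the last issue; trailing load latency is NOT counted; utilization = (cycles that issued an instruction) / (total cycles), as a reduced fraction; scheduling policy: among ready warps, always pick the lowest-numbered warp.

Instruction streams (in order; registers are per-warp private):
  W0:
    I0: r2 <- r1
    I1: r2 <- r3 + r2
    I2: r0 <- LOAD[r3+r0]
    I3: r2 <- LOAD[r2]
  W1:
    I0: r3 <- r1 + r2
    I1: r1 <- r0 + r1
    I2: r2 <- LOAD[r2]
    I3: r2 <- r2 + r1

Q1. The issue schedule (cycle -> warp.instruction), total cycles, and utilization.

cycle 0: W0.I0
cycle 1: W0.I1
cycle 2: W0.I2
cycle 3: W0.I3
cycle 4: W1.I0
cycle 5: W1.I1
cycle 6: W1.I2
cycle 7: idle
cycle 8: idle
cycle 9: idle
cycle 10: W1.I3

Answer: 11 cycles, utilization 8/11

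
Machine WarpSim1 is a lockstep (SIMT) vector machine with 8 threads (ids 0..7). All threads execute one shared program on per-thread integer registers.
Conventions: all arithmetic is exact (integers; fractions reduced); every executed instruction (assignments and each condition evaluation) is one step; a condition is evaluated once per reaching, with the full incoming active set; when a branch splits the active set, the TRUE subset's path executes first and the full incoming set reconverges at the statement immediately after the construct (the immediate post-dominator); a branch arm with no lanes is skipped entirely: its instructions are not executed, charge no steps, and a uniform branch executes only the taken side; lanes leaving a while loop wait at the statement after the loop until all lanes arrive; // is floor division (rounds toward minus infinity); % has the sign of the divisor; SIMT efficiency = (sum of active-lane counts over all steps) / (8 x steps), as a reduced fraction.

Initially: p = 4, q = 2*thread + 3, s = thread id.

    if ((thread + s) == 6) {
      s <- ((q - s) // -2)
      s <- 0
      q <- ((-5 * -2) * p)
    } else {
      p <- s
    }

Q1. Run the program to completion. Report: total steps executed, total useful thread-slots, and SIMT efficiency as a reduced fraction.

Answer: 5 steps, 18 useful, 9/20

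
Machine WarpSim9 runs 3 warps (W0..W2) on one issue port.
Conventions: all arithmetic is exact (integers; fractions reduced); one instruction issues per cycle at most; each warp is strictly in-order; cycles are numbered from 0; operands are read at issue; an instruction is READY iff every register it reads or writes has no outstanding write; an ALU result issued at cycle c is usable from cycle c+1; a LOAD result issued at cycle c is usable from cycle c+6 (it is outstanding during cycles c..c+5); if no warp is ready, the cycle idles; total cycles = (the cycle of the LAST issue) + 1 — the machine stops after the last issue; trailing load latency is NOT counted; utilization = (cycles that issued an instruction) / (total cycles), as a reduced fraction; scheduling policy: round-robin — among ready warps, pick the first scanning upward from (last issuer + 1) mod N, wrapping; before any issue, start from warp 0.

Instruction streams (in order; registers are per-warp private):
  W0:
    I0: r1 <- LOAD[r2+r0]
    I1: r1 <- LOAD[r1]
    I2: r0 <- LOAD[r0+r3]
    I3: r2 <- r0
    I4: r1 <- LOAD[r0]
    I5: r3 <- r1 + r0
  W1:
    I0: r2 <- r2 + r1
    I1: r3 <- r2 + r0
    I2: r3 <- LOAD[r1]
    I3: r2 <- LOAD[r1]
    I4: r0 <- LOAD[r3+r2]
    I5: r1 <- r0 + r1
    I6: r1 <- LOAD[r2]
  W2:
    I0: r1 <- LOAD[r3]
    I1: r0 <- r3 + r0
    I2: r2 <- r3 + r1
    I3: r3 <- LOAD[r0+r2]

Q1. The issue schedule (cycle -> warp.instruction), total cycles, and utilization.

cycle 0: W0.I0
cycle 1: W1.I0
cycle 2: W2.I0
cycle 3: W1.I1
cycle 4: W2.I1
cycle 5: W1.I2
cycle 6: W0.I1
cycle 7: W1.I3
cycle 8: W2.I2
cycle 9: W0.I2
cycle 10: W2.I3
cycle 11: idle
cycle 12: idle
cycle 13: W1.I4
cycle 14: idle
cycle 15: W0.I3
cycle 16: W0.I4
cycle 17: idle
cycle 18: idle
cycle 19: W1.I5
cycle 20: W1.I6
cycle 21: idle
cycle 22: W0.I5

Answer: 23 cycles, utilization 17/23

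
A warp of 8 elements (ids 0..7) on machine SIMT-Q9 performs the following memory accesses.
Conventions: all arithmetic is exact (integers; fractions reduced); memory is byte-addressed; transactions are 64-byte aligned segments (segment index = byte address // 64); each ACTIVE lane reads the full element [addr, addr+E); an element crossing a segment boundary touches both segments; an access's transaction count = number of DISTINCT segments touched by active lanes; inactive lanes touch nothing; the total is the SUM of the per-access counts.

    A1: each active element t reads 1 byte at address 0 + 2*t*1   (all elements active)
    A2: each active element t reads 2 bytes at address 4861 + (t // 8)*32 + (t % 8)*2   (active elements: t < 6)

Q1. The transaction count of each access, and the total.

A1: 1 transaction
A2: 2 transactions

Answer: 1,2; total 3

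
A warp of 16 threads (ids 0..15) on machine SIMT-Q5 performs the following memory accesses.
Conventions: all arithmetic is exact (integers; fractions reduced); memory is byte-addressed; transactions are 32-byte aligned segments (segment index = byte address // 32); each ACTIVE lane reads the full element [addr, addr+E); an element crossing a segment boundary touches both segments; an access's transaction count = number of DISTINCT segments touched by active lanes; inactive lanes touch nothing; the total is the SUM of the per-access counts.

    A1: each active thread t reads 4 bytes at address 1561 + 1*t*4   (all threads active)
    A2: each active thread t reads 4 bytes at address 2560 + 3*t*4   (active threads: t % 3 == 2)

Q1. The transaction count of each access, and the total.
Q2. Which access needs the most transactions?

A1: 3 transactions
A2: 5 transactions

Answer: 3,5; total 8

Answer: A2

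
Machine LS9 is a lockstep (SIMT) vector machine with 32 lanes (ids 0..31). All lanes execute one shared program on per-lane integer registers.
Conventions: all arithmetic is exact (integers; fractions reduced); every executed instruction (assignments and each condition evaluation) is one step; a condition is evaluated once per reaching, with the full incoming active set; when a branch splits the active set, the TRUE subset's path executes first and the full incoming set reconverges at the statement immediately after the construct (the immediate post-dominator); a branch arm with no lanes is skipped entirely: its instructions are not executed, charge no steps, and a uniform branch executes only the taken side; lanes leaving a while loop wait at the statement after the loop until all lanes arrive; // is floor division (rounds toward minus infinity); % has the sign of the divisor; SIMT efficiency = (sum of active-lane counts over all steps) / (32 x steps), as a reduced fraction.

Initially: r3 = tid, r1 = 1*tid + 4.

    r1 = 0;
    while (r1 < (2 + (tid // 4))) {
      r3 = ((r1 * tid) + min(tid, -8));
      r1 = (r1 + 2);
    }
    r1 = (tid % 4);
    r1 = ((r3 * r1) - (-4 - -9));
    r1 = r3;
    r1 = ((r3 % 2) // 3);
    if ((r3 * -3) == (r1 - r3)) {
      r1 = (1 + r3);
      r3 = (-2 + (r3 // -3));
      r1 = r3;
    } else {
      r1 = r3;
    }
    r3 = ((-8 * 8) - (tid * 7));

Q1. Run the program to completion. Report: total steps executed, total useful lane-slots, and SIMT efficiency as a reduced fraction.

Answer: 27 steps, 578 useful, 289/432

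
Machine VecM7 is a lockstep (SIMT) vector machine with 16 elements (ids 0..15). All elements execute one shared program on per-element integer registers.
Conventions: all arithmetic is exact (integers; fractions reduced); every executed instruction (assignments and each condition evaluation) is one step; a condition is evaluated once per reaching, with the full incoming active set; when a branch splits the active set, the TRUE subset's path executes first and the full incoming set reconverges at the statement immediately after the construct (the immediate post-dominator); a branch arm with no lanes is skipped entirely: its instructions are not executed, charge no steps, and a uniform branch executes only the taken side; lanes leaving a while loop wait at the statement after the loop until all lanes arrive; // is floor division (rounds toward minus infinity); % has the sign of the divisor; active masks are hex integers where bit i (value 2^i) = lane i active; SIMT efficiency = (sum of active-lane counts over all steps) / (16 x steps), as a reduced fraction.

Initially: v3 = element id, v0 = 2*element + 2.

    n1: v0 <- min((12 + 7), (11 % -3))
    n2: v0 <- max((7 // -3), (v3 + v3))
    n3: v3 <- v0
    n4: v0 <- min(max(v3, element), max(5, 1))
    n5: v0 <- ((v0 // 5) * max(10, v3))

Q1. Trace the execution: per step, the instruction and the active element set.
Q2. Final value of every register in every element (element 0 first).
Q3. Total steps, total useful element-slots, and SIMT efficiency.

step 0: v0 <- min((12 + 7), (11 % -3)) 0xffff
step 1: v0 <- max((7 // -3), (v3 + v3)) 0xffff
step 2: v3 <- v0                     0xffff
step 3: v0 <- min(max(v3, element), max(5, 1)) 0xffff
step 4: v0 <- ((v0 // 5) * max(10, v3)) 0xffff

Answer: 5 steps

v3: 0,2,4,6,8,10,12,14,16,18,20,22,24,26,28,30
v0: 0,0,0,10,10,10,12,14,16,18,20,22,24,26,28,30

steps = 5; useful = 80; efficiency = 80/80 = 1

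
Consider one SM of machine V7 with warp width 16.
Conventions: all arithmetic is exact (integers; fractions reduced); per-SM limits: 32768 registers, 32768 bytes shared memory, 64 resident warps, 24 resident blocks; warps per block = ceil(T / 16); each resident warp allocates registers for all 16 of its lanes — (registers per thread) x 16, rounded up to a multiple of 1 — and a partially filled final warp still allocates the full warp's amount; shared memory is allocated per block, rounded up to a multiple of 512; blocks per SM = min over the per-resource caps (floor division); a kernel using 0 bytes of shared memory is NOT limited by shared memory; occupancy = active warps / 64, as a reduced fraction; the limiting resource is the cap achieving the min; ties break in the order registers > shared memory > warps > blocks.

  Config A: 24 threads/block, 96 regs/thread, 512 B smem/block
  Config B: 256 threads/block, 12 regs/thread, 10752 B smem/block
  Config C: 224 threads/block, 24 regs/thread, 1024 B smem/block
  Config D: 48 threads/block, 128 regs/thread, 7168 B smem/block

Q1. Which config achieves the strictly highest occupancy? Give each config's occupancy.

occupancies: A 5/16, B 3/4, C 7/8, D 3/16

Answer: C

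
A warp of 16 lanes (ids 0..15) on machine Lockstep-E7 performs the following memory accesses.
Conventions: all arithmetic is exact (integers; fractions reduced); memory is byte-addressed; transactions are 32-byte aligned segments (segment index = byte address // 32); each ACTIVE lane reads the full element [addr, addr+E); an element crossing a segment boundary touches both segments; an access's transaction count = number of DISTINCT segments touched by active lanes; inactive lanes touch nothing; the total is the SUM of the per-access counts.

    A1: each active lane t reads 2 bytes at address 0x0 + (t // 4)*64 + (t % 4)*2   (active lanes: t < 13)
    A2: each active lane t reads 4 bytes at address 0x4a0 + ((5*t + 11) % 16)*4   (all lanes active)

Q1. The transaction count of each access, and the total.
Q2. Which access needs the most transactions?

A1: 4 transactions
A2: 2 transactions

Answer: 4,2; total 6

Answer: A1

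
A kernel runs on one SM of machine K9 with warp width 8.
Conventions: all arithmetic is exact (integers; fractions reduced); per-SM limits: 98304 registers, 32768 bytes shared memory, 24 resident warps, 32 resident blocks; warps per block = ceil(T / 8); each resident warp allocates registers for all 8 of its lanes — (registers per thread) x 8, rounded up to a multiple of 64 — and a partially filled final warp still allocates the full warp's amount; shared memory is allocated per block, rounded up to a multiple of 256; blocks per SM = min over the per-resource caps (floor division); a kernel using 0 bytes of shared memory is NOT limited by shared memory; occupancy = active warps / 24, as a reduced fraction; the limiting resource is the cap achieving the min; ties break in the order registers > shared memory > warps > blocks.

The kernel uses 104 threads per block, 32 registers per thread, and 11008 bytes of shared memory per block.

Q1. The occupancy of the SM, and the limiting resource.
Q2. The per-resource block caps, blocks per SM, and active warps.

Answer: occupancy 13/24, limited by warps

registers: 29 blocks
shared memory: 2 blocks
warps: 1 block
blocks: 32 blocks

Answer: 1 block, 13 active warps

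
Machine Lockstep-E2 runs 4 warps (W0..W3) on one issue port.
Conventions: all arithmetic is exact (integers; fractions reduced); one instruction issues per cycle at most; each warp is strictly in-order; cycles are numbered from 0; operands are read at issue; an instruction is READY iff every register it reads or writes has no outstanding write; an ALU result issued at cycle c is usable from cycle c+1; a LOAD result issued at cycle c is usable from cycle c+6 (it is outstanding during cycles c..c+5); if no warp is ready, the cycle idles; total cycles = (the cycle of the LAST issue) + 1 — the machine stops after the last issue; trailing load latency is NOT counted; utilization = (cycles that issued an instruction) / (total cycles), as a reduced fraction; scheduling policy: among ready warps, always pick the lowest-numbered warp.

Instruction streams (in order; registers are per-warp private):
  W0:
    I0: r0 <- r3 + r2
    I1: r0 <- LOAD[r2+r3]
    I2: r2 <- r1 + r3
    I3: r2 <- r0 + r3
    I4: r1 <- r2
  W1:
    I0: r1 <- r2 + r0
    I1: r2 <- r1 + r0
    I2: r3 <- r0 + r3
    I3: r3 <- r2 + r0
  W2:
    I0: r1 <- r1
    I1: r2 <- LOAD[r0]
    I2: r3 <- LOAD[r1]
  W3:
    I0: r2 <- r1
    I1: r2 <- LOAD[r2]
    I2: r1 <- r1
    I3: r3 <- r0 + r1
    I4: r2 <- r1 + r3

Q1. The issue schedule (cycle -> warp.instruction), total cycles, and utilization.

cycle 0: W0.I0
cycle 1: W0.I1
cycle 2: W0.I2
cycle 3: W1.I0
cycle 4: W1.I1
cycle 5: W1.I2
cycle 6: W1.I3
cycle 7: W0.I3
cycle 8: W0.I4
cycle 9: W2.I0
cycle 10: W2.I1
cycle 11: W2.I2
cycle 12: W3.I0
cycle 13: W3.I1
cycle 14: W3.I2
cycle 15: W3.I3
cycle 16: idle
cycle 17: idle
cycle 18: idle
cycle 19: W3.I4

Answer: 20 cycles, utilization 17/20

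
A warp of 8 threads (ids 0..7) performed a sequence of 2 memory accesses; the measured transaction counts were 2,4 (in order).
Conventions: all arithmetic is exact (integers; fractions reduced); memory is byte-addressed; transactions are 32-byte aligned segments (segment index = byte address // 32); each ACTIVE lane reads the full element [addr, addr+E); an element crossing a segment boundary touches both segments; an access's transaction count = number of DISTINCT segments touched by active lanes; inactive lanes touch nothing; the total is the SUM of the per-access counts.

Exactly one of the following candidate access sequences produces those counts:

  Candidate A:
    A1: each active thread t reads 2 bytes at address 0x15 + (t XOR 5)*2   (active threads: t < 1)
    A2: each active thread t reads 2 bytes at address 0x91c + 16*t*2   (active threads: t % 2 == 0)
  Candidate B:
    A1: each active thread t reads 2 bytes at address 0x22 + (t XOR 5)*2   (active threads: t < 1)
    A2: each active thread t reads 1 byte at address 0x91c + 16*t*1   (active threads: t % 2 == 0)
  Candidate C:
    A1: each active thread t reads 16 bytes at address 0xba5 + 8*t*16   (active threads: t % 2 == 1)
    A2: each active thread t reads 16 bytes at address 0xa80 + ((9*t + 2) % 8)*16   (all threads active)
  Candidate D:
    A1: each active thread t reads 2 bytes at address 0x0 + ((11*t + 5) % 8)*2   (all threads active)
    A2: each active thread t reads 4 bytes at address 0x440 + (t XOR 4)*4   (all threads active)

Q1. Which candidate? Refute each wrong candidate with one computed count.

B: A1 gives 1 transaction, not 2
C: A1 gives 4 transactions, not 2
D: A1 gives 1 transaction, not 2
A: all counts match (2,4)

Answer: A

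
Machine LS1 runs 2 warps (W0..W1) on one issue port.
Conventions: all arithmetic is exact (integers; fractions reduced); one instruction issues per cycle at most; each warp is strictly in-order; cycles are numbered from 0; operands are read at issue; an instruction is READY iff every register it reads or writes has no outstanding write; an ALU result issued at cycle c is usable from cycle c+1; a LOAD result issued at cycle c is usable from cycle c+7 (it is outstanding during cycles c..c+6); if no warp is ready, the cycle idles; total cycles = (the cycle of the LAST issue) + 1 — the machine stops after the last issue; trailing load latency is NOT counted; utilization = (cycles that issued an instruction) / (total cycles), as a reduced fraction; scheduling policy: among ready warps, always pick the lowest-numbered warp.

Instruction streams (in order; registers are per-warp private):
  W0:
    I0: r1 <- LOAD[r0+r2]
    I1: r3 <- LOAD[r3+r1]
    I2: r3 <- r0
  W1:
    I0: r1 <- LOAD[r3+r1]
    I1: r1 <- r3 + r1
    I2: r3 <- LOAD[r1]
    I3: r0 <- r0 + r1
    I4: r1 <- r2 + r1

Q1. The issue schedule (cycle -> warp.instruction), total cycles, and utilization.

cycle 0: W0.I0
cycle 1: W1.I0
cycle 2: idle
cycle 3: idle
cycle 4: idle
cycle 5: idle
cycle 6: idle
cycle 7: W0.I1
cycle 8: W1.I1
cycle 9: W1.I2
cycle 10: W1.I3
cycle 11: W1.I4
cycle 12: idle
cycle 13: idle
cycle 14: W0.I2

Answer: 15 cycles, utilization 8/15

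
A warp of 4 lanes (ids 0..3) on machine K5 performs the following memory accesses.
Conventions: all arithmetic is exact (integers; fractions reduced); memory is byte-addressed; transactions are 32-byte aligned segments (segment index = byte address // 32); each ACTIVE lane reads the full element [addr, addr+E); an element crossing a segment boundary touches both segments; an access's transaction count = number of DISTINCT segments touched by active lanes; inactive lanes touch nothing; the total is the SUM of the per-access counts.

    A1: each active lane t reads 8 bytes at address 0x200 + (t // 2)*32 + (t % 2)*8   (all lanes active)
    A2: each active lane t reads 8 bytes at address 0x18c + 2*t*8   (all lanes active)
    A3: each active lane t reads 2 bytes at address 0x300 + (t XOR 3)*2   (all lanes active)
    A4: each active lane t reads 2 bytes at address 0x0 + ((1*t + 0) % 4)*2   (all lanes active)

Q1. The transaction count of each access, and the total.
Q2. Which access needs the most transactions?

A1: 2 transactions
A2: 3 transactions
A3: 1 transaction
A4: 1 transaction

Answer: 2,3,1,1; total 7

Answer: A2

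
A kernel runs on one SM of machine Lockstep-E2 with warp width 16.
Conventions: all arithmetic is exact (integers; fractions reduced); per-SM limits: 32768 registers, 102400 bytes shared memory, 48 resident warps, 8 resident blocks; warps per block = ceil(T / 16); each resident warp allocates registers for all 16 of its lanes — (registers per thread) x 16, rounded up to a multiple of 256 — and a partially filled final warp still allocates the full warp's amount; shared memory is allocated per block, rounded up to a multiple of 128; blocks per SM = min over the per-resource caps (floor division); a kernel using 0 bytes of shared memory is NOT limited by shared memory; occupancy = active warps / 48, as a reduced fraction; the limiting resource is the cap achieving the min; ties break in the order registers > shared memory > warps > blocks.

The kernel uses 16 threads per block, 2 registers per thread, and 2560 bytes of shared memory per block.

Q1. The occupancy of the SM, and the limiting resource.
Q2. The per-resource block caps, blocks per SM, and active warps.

Answer: occupancy 1/6, limited by blocks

registers: 128 blocks
shared memory: 40 blocks
warps: 48 blocks
blocks: 8 blocks

Answer: 8 blocks, 8 active warps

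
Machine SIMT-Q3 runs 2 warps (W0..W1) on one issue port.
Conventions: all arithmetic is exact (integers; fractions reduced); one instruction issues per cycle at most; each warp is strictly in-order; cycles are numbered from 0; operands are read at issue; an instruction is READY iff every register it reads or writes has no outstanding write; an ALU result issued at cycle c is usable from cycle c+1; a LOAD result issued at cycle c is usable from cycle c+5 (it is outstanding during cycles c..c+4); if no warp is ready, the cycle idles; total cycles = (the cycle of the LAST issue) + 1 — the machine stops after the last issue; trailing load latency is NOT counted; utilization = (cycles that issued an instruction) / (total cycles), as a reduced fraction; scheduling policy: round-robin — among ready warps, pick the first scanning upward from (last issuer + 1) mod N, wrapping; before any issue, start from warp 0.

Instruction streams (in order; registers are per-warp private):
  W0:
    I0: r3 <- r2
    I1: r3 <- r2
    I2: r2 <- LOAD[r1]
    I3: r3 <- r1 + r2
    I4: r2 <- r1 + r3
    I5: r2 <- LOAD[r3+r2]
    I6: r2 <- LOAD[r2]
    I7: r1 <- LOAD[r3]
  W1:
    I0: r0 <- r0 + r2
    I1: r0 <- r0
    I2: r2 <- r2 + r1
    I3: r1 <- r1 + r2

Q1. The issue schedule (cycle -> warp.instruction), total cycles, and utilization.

cycle 0: W0.I0
cycle 1: W1.I0
cycle 2: W0.I1
cycle 3: W1.I1
cycle 4: W0.I2
cycle 5: W1.I2
cycle 6: W1.I3
cycle 7: idle
cycle 8: idle
cycle 9: W0.I3
cycle 10: W0.I4
cycle 11: W0.I5
cycle 12: idle
cycle 13: idle
cycle 14: idle
cycle 15: idle
cycle 16: W0.I6
cycle 17: W0.I7

Answer: 18 cycles, utilization 2/3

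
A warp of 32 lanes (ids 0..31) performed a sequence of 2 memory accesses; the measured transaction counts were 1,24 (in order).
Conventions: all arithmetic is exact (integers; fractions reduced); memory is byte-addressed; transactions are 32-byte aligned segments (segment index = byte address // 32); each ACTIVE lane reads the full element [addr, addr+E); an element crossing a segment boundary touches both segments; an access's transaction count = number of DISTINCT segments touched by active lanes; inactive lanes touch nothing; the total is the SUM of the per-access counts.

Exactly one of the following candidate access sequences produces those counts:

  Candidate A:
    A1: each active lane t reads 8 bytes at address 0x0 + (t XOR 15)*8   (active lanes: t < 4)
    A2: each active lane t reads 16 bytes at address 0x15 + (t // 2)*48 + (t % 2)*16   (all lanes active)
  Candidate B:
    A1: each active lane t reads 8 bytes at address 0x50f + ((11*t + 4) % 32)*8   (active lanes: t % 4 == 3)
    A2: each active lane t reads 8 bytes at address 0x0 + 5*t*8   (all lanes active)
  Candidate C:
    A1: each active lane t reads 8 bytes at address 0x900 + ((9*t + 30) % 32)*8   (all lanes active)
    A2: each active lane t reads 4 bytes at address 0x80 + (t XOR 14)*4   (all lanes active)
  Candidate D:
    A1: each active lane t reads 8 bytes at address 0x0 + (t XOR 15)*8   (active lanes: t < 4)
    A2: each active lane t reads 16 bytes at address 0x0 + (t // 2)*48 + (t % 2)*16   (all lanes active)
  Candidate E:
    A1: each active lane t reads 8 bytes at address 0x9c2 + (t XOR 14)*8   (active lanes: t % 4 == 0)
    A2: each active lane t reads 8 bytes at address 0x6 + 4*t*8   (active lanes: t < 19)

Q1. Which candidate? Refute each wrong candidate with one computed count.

A: A2 gives 25 transactions, not 24
B: A1 gives 8 transactions, not 1
C: A1 gives 8 transactions, not 1
E: A1 gives 8 transactions, not 1
D: all counts match (1,24)

Answer: D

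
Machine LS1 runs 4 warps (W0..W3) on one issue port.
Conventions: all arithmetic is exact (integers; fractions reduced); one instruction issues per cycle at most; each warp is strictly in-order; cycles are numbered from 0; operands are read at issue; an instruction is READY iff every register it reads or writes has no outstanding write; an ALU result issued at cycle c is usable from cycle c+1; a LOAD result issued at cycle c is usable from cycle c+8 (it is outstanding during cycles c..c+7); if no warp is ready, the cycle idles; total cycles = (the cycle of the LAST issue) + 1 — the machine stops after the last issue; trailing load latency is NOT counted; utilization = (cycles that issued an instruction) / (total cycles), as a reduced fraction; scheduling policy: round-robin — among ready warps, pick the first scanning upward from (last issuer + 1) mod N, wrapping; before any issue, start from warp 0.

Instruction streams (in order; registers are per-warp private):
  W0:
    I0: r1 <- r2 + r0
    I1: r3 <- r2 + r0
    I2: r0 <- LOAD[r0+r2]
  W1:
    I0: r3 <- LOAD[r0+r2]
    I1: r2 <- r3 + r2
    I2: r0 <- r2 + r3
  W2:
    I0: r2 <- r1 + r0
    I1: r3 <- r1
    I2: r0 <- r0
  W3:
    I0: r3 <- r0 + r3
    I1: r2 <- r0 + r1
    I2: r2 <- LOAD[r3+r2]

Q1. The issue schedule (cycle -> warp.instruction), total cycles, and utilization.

cycle 0: W0.I0
cycle 1: W1.I0
cycle 2: W2.I0
cycle 3: W3.I0
cycle 4: W0.I1
cycle 5: W2.I1
cycle 6: W3.I1
cycle 7: W0.I2
cycle 8: W2.I2
cycle 9: W3.I2
cycle 10: W1.I1
cycle 11: W1.I2

Answer: 12 cycles, utilization 1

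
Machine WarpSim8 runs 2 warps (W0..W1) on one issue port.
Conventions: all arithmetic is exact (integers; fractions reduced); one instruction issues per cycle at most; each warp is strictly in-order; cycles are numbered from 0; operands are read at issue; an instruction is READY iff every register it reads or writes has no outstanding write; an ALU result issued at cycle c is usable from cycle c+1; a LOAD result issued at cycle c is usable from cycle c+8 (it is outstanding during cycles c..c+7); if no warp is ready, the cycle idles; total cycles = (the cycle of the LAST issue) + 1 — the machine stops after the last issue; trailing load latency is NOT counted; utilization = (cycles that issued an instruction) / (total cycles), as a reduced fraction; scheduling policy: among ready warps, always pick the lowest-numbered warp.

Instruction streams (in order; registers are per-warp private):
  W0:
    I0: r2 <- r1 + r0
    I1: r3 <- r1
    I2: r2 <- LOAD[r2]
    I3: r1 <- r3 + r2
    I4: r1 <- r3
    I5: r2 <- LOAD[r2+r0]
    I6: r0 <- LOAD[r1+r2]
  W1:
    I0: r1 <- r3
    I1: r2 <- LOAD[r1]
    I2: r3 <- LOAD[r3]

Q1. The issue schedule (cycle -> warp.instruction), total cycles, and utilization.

cycle 0: W0.I0
cycle 1: W0.I1
cycle 2: W0.I2
cycle 3: W1.I0
cycle 4: W1.I1
cycle 5: W1.I2
cycle 6: idle
cycle 7: idle
cycle 8: idle
cycle 9: idle
cycle 10: W0.I3
cycle 11: W0.I4
cycle 12: W0.I5
cycle 13: idle
cycle 14: idle
cycle 15: idle
cycle 16: idle
cycle 17: idle
cycle 18: idle
cycle 19: idle
cycle 20: W0.I6

Answer: 21 cycles, utilization 10/21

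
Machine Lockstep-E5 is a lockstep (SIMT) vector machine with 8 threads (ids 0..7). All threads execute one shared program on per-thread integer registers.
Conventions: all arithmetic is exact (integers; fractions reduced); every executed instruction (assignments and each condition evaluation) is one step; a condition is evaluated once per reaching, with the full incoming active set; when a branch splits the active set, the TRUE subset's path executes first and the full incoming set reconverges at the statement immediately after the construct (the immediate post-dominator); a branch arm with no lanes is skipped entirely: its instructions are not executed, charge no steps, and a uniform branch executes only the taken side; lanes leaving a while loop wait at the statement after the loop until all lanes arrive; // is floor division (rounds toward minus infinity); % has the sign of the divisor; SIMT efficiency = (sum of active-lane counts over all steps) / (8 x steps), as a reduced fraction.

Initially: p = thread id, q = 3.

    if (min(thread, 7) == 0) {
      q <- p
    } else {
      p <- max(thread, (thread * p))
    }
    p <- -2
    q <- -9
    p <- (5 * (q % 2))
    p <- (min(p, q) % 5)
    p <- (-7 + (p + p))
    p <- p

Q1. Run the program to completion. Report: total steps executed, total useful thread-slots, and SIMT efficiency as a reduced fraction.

Answer: 9 steps, 64 useful, 8/9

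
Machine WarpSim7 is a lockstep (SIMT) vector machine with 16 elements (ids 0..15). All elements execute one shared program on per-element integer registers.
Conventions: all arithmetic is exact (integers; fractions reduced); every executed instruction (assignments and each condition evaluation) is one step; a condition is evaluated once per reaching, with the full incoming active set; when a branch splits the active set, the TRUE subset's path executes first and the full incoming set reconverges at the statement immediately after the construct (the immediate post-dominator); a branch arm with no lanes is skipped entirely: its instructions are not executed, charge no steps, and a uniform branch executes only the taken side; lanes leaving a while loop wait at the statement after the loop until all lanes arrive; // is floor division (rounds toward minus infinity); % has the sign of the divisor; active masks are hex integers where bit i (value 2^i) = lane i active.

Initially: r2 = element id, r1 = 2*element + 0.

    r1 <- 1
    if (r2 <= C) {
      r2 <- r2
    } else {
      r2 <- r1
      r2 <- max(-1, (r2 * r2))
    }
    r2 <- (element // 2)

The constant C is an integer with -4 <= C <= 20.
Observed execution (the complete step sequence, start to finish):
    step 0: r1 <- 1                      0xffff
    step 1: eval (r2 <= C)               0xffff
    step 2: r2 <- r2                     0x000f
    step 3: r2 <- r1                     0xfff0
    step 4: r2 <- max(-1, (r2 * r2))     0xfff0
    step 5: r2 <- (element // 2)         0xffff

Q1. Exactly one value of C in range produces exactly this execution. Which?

Answer: C = 3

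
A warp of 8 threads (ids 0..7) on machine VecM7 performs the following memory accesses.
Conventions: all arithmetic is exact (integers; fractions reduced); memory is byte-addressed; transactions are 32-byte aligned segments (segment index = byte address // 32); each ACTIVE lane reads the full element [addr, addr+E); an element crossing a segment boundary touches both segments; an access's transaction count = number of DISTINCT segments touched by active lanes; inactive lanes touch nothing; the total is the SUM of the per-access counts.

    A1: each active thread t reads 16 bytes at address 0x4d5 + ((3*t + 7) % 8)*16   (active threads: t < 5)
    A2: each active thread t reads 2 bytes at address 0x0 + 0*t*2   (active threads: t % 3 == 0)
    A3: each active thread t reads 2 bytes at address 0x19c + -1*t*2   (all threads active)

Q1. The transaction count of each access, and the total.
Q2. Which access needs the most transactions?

A1: 5 transactions
A2: 1 transaction
A3: 1 transaction

Answer: 5,1,1; total 7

Answer: A1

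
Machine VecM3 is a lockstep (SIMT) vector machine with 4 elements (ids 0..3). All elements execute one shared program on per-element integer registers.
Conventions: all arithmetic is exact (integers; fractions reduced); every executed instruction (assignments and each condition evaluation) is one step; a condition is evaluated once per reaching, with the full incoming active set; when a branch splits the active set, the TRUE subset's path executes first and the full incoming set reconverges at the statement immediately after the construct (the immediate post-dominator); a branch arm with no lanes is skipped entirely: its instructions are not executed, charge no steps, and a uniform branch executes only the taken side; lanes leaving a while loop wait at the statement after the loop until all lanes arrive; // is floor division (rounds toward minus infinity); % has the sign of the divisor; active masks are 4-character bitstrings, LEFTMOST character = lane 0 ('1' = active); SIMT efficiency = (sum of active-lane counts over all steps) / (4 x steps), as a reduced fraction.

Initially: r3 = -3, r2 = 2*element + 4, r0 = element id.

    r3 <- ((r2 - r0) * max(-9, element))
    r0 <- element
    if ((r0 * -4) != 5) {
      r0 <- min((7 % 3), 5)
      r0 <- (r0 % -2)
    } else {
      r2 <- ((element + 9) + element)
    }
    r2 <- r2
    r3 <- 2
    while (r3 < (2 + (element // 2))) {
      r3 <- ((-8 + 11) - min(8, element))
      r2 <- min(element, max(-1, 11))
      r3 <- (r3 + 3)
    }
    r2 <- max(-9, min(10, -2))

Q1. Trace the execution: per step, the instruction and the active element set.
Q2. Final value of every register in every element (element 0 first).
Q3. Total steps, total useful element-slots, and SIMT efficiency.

step 0: r3 <- ((r2 - r0) * max(-9, element)) 1111
step 1: r0 <- element                1111
step 2: eval ((r0 * -4) != 5)        1111
step 3: r0 <- min((7 % 3), 5)        1111
step 4: r0 <- (r0 % -2)              1111
step 5: r2 <- r2                     1111
step 6: r3 <- 2                      1111
step 7: eval (r3 < (2 + (element // 2))) 1111
step 8: r3 <- ((-8 + 11) - min(8, element)) 0011
step 9: r2 <- min(element, max(-1, 11)) 0011
step 10: r3 <- (r3 + 3)               0011
step 11: eval (r3 < (2 + (element // 2))) 0011
step 12: r2 <- max(-9, min(10, -2))   1111

Answer: 13 steps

r3: 2,2,4,3
r2: -2,-2,-2,-2
r0: -1,-1,-1,-1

steps = 13; useful = 44; efficiency = 44/52 = 11/13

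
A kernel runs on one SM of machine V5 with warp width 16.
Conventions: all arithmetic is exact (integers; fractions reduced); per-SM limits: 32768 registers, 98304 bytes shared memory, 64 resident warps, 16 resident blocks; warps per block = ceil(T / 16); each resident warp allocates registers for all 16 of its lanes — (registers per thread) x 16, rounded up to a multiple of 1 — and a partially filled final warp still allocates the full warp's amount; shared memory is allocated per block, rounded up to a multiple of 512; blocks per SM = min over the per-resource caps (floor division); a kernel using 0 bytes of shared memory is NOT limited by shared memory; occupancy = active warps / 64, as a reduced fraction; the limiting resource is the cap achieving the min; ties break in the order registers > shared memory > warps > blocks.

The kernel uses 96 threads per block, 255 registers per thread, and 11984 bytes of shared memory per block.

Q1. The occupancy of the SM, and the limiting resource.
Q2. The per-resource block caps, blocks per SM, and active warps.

Answer: occupancy 3/32, limited by registers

registers: 1 block
shared memory: 8 blocks
warps: 10 blocks
blocks: 16 blocks

Answer: 1 block, 6 active warps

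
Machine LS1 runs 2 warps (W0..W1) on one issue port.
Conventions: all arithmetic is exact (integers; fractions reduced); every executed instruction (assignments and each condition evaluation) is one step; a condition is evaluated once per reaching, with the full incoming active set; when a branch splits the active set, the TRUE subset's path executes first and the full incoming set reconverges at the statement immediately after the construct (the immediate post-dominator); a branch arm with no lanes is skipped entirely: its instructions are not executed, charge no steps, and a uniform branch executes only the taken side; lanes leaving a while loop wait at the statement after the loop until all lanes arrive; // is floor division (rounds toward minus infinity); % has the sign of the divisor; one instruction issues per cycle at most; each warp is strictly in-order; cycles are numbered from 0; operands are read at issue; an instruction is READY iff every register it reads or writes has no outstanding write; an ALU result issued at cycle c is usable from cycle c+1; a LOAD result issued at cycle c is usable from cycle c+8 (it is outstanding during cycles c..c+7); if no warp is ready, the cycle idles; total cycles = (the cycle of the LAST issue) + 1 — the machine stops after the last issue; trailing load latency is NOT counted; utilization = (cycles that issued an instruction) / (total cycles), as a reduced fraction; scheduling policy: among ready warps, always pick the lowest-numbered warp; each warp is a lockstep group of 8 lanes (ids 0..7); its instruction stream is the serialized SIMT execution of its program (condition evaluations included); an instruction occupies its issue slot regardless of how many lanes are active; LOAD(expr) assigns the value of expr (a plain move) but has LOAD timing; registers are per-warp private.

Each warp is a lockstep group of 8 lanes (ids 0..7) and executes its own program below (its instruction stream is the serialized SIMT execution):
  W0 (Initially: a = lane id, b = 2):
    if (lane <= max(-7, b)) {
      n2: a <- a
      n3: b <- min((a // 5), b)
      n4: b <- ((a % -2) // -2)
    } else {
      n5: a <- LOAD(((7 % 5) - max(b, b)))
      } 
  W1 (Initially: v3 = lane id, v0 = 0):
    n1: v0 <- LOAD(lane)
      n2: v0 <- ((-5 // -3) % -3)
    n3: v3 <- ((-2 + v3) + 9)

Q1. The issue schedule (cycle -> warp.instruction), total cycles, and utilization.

cycle 0: W0.I0
cycle 1: W0.I1
cycle 2: W0.I2
cycle 3: W0.I3
cycle 4: W0.I4
cycle 5: W1.I0
cycle 6: idle
cycle 7: idle
cycle 8: idle
cycle 9: idle
cycle 10: idle
cycle 11: idle
cycle 12: idle
cycle 13: W1.I1
cycle 14: W1.I2

Answer: 15 cycles, utilization 8/15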